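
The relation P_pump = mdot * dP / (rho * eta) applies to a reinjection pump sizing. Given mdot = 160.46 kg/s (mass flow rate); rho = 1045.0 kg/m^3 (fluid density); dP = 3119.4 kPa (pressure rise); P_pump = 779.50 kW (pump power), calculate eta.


eta = mdot * dP / (rho * P_pump)
eta = 160.46 * 3119.4 / (1045.0 * 779.50)
eta = 0.61448


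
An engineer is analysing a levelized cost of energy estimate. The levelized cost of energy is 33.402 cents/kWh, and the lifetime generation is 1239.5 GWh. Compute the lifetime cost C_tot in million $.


C_tot = LCOE / 100 * E_tot
C_tot = 33.402 / 100 * 1239.5
C_tot = 414.02 million $


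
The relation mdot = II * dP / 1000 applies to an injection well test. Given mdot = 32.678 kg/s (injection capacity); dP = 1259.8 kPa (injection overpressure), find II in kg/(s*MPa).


II = mdot * 1000 / dP
II = 32.678 * 1000 / 1259.8
II = 25.939 kg/(s*MPa)


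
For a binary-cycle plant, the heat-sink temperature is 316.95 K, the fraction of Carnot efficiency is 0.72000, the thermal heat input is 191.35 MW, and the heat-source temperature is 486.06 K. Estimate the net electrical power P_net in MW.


Step 1: eta = (1 - Tc/Th)*f = (1 - 316.95/486.06)*0.72 = 0.2505024
Step 2: P_net = eta * Q_in = 0.2505024 * 191.35 = 47.934 MW
P_net = 47.934 MW


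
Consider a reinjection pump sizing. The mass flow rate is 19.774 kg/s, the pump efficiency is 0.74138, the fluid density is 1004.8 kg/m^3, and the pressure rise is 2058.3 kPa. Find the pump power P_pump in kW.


P_pump = mdot * dP / (rho * eta)
P_pump = 19.774 * 2058.3 / (1004.8 * 0.74138)
P_pump = 54.636 kW


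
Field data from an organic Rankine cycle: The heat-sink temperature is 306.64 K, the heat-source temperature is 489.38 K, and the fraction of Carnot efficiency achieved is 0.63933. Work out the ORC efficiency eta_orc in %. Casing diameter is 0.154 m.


eta_orc = (1 - Tc/Th) * f * 100
eta_orc = (1 - 306.64/489.38) * 0.63933 * 100
eta_orc = 23.873 %


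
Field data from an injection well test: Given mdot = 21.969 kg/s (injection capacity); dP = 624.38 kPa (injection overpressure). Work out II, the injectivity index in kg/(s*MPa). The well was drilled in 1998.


II = mdot * 1000 / dP
II = 21.969 * 1000 / 624.38
II = 35.185 kg/(s*MPa)


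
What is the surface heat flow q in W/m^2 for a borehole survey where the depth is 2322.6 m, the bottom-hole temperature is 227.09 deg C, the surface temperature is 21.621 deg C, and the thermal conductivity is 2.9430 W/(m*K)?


Step 1: grad = (T_d - T_surf)/d * 1000 = (227.09 - 21.621)/2322.6 * 1000 = 88.46508 deg C/km
Step 2: q = k * grad / 1000 = 2.943 * 88.46508 / 1000 = 0.26035 W/m^2
q = 0.26035 W/m^2


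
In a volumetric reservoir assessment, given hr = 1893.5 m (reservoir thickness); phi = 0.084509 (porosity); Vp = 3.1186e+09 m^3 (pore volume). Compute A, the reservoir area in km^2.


A = Vp / (1e6 * hr * phi)
A = 3.1186e+09 / (1e6 * 1893.5 * 0.084509)
A = 19.489 km^2


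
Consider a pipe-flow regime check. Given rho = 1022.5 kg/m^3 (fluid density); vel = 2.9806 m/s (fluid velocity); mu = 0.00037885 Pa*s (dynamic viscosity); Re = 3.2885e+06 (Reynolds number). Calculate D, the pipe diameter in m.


D = Re * mu / (rho * vel)
D = 3.2885e+06 * 0.00037885 / (1022.5 * 2.9806)
D = 0.40879 m


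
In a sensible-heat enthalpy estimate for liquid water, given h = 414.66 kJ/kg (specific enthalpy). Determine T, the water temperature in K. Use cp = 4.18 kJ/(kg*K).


T = h / cp
T = 414.66 / 4.18
T = 99.20096 deg C
Convert to K: 99.20096 + 273.15 = 372.35 K
T = 372.35 K


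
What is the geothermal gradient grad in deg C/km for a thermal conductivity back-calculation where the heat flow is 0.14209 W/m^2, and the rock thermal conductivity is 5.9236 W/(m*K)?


grad = q / k * 1000
grad = 0.14209 / 5.9236 * 1000
grad = 23.987 deg C/km


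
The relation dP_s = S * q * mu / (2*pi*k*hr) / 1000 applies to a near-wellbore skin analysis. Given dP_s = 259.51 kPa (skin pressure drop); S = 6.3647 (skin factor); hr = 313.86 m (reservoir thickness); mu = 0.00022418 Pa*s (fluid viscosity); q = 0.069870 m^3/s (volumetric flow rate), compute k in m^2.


k = S*q*mu / (2*pi*dP_s*1000*hr)
k = 6.3647*0.069870*0.00022418 / (2*pi*259.51*1000*313.86)
k = 1.9480e-13 m^2


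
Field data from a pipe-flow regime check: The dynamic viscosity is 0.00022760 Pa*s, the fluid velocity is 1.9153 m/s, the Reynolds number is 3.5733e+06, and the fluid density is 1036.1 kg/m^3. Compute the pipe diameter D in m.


D = Re * mu / (rho * vel)
D = 3.5733e+06 * 0.00022760 / (1036.1 * 1.9153)
D = 0.40983 m


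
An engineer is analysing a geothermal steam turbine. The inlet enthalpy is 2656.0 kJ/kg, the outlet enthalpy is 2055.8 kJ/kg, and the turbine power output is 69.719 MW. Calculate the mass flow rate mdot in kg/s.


mdot = P * 1000 / (h_in - h_out)
mdot = 69.719 * 1000 / (2656.0 - 2055.8)
mdot = 116.16 kg/s


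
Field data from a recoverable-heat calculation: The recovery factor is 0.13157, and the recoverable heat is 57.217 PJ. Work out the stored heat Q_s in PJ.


Q_s = Q_rec / RF
Q_s = 57.217 / 0.13157
Q_s = 434.88 PJ


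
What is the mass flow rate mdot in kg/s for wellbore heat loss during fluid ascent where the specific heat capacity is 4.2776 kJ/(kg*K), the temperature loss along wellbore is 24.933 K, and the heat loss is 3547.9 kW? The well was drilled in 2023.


mdot = Q_loss / (cp * dT)
mdot = 3547.9 / (4.2776 * 24.933)
mdot = 33.266 kg/s


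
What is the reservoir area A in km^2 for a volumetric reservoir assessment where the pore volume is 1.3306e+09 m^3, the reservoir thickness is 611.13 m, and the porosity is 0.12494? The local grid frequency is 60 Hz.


A = Vp / (1e6 * hr * phi)
A = 1.3306e+09 / (1e6 * 611.13 * 0.12494)
A = 17.427 km^2


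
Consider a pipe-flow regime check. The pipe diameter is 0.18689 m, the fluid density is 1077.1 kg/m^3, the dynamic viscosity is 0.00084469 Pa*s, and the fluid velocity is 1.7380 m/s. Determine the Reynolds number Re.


Re = rho * vel * D / mu
Re = 1077.1 * 1.7380 * 0.18689 / 0.00084469
Re = 4.1419e+05


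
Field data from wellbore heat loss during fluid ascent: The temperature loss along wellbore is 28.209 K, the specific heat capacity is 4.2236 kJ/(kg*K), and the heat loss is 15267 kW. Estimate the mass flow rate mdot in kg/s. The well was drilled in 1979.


mdot = Q_loss / (cp * dT)
mdot = 15267 / (4.2236 * 28.209)
mdot = 128.14 kg/s


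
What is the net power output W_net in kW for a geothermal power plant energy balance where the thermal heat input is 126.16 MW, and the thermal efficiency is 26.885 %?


W_net = eta / 100 * Q_in
W_net = 26.885 / 100 * 126.16
W_net = 33.91812 MW
Convert: 33.91812 MW * 1000.0 = 33918 kW
W_net = 33918 kW


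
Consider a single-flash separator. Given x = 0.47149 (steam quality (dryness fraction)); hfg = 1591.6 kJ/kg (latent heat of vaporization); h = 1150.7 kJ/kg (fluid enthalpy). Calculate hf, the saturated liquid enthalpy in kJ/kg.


hf = h - x * hfg
hf = 1150.7 - 0.47149 * 1591.6
hf = 400.28 kJ/kg


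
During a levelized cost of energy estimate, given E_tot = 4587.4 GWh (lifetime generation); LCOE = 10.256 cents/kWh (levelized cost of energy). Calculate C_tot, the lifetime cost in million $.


C_tot = LCOE / 100 * E_tot
C_tot = 10.256 / 100 * 4587.4
C_tot = 470.48 million $


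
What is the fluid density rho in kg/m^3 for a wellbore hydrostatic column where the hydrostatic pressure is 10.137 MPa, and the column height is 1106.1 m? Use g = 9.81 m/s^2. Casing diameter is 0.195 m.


rho = P * 1e6 / (g * h)
rho = 10.137 * 1e6 / (9.81 * 1106.1)
rho = 934.21 kg/m^3


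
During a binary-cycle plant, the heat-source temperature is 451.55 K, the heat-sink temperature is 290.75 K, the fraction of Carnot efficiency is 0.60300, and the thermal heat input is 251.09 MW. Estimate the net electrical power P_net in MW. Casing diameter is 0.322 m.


Step 1: eta = (1 - Tc/Th)*f = (1 - 290.75/451.55)*0.603 = 0.2147324
Step 2: P_net = eta * Q_in = 0.2147324 * 251.09 = 53.917 MW
P_net = 53.917 MW


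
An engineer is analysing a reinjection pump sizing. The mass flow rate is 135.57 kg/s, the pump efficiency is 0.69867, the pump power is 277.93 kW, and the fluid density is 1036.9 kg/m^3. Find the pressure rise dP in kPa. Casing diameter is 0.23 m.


dP = P_pump * rho * eta / mdot
dP = 277.93 * 1036.9 * 0.69867 / 135.57
dP = 1485.2 kPa


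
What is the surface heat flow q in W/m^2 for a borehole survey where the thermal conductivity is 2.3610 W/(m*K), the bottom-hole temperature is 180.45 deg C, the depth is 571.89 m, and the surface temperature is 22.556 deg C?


Step 1: grad = (T_d - T_surf)/d * 1000 = (180.45 - 22.556)/571.89 * 1000 = 276.0916 deg C/km
Step 2: q = k * grad / 1000 = 2.361 * 276.0916 / 1000 = 0.65185 W/m^2
q = 0.65185 W/m^2


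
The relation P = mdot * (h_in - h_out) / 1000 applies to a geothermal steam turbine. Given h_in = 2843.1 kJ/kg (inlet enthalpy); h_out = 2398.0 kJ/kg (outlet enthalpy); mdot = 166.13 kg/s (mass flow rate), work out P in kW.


P = mdot * (h_in - h_out) / 1000
P = 166.13 * (2843.1 - 2398.0) / 1000
P = 73.94446 MW
Convert: 73.94446 MW * 1000.0 = 73944 kW
P = 73944 kW


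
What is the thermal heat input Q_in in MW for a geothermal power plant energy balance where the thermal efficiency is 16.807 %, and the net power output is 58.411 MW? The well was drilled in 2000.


Q_in = W_net / (eta / 100)
Q_in = 58.411 / (16.807 / 100)
Q_in = 347.54 MW


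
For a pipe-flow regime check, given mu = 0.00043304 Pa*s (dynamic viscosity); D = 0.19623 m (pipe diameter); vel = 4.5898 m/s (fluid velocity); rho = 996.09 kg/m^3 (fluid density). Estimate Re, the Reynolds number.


Re = rho * vel * D / mu
Re = 996.09 * 4.5898 * 0.19623 / 0.00043304
Re = 2.0717e+06


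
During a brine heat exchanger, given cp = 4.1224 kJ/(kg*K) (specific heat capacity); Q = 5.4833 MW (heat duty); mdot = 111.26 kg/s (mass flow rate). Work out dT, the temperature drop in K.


dT = Q * 1000 / (mdot * cp)
dT = 5.4833 * 1000 / (111.26 * 4.1224)
dT = 11.955 K


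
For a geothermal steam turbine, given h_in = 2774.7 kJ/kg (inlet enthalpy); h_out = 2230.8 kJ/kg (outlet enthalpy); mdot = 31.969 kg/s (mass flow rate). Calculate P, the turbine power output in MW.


P = mdot * (h_in - h_out) / 1000
P = 31.969 * (2774.7 - 2230.8) / 1000
P = 17.388 MW


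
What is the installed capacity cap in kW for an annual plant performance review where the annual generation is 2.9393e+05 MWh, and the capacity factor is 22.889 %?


cap = E_a / (CF/100 * 8760)
cap = 2.9393e+05 / (22.889/100 * 8760)
cap = 146.5929 MW
Convert: 146.5929 MW * 1000.0 = 1.4659e+05 kW
cap = 1.4659e+05 kW


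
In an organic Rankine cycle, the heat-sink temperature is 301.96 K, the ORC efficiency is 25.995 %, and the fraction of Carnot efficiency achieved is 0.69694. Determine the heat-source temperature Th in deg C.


Th = Tc / (1 - (eta_orc/100)/f)
Th = 301.96 / (1 - (25.995/100)/0.69694)
Th = 481.5854 K
Convert to deg C: 481.5854 - 273.15 = 208.44 deg C
Th = 208.44 deg C


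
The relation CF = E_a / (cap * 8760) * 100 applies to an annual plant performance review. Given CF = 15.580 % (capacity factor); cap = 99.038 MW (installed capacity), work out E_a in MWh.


E_a = CF / 100 * cap * 8760
E_a = 15.580 / 100 * 99.038 * 8760
E_a = 1.3517e+05 MWh


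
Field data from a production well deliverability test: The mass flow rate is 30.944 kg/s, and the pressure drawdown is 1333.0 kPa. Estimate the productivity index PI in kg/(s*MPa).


PI = mdot * 1000 / dP
PI = 30.944 * 1000 / 1333.0
PI = 23.214 kg/(s*MPa)


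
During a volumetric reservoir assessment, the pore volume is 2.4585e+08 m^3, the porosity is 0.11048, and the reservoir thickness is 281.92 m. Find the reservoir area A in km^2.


A = Vp / (1e6 * hr * phi)
A = 2.4585e+08 / (1e6 * 281.92 * 0.11048)
A = 7.8933 km^2


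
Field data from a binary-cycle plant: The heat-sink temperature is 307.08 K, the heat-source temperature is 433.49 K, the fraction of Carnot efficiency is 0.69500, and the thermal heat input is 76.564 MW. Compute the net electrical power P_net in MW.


Step 1: eta = (1 - Tc/Th)*f = (1 - 307.08/433.49)*0.695 = 0.2026689
Step 2: P_net = eta * Q_in = 0.2026689 * 76.564 = 15.517 MW
P_net = 15.517 MW


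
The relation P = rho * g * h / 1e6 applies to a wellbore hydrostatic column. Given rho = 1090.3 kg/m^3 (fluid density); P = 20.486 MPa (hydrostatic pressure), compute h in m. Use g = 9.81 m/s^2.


h = P * 1e6 / (g * rho)
h = 20.486 * 1e6 / (9.81 * 1090.3)
h = 1915.3 m


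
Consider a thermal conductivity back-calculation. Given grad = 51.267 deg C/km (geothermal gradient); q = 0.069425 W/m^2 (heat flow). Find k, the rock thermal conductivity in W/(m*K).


k = q / (grad / 1000)
k = 0.069425 / (51.267 / 1000)
k = 1.3542 W/(m*K)


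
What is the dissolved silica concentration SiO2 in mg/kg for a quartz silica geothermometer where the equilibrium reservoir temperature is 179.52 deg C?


SiO2 = 10^(5.19 - 1309/(T_eq + 273.15))
SiO2 = 10^(5.19 - 1309/(179.52 + 273.15))
SiO2 = 198.73 mg/kg


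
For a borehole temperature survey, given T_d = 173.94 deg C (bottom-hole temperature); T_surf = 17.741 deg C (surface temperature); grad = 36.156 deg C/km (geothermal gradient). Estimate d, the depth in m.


d = (T_d - T_surf) / grad * 1000
d = (173.94 - 17.741) / 36.156 * 1000
d = 4320.1 m


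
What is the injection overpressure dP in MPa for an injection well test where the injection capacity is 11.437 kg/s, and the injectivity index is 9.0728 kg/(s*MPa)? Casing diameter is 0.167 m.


dP = mdot * 1000 / II
dP = 11.437 * 1000 / 9.0728
dP = 1260.581 kPa
Convert: 1260.581 kPa * 0.001 = 1.2606 MPa
dP = 1.2606 MPa


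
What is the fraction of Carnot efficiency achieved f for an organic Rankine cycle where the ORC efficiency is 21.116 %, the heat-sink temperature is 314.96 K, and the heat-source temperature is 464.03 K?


f = (eta_orc/100) / (1 - Tc/Th)
f = (21.116/100) / (1 - 314.96/464.03)
f = 0.65731


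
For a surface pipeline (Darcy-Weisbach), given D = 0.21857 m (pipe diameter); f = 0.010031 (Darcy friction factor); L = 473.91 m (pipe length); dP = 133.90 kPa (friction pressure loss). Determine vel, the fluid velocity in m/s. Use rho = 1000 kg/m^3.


vel = sqrt(dP*1000*2*D / (f*L*rho))
vel = sqrt(133.90*1000*2*0.21857 / (0.010031*473.91*1000))
vel = 3.5090 m/s


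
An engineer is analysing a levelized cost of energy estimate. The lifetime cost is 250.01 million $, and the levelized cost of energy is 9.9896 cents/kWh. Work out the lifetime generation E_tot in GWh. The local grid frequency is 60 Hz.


E_tot = C_tot / LCOE * 100
E_tot = 250.01 / 9.9896 * 100
E_tot = 2502.7 GWh


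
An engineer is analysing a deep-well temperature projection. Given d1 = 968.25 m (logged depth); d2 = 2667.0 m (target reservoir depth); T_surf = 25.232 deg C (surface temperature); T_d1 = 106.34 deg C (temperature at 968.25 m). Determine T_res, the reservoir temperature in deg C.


Step 1: grad = (T_d1 - T_surf)/d1 * 1000 = (106.34 - 25.232)/968.25 * 1000 = 83.76762 deg C/km
Step 2: T_res = T_surf + grad*d2/1000 = 25.232 + 83.76762*2667.0/1000 = 248.64 deg C
T_res = 248.64 deg C


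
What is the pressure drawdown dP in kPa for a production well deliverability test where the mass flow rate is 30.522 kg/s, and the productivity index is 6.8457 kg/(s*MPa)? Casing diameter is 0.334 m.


dP = mdot * 1000 / PI
dP = 30.522 * 1000 / 6.8457
dP = 4458.6 kPa


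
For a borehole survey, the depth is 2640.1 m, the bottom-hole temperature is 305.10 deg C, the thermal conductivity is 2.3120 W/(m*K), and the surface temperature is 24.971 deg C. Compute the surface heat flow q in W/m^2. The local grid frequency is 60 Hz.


Step 1: grad = (T_d - T_surf)/d * 1000 = (305.1 - 24.971)/2640.1 * 1000 = 106.1055 deg C/km
Step 2: q = k * grad / 1000 = 2.312 * 106.1055 / 1000 = 0.24532 W/m^2
q = 0.24532 W/m^2


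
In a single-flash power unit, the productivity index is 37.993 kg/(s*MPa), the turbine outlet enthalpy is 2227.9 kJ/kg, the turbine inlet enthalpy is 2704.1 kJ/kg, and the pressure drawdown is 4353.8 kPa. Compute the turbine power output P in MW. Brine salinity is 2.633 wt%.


Step 1: mdot = PI * dP / 1000 = 37.993 * 4353.8 / 1000 = 165.4139 kg/s
Step 2: P = mdot*(h_in - h_out)/1000 = 165.4139*(2704.1 - 2227.9)/1000 = 78.770 MW
P = 78.770 MW


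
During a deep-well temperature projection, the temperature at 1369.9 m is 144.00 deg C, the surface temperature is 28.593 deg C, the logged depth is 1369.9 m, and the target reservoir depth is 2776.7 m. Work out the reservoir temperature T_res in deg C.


Step 1: grad = (T_d1 - T_surf)/d1 * 1000 = (144.0 - 28.593)/1369.9 * 1000 = 84.24484 deg C/km
Step 2: T_res = T_surf + grad*d2/1000 = 28.593 + 84.24484*2776.7/1000 = 262.52 deg C
T_res = 262.52 deg C


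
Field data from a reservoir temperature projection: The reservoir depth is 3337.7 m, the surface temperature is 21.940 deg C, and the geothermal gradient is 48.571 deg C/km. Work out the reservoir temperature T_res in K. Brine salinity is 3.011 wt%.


T_res = T_surf + grad * d / 1000
T_res = 21.940 + 48.571 * 3337.7 / 1000
T_res = 184.0554 deg C
Convert to K: 184.0554 + 273.15 = 457.21 K
T_res = 457.21 K


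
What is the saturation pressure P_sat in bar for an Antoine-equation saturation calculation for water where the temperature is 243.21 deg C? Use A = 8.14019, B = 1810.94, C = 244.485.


P_sat = 10^(A - B/(C + T)) / 760 * 0.101325
P_sat = 10^(8.14019 - 1810.94/(244.485 + 243.21)) / 760 * 0.101325
P_sat = 3.563113 MPa
Convert: 3.563113 MPa * 10.0 = 35.631 bar
P_sat = 35.631 bar


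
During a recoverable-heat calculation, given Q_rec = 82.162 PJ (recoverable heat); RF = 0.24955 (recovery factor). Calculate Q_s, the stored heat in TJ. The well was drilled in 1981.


Q_s = Q_rec / RF
Q_s = 82.162 / 0.24955
Q_s = 329.2406 PJ
Convert: 329.2406 PJ * 1000.0 = 3.2924e+05 TJ
Q_s = 3.2924e+05 TJ


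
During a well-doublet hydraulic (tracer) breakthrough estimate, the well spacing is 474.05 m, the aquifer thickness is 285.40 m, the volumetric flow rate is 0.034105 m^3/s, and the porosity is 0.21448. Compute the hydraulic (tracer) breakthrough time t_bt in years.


t_bt = pi * hr * phi * L^2 / (3 * Qv) / (365.25*86400)
t_bt = pi * 285.40 * 0.21448 * 474.05^2 / (3 * 0.034105) / (365.25*86400)
t_bt = 13.384 years


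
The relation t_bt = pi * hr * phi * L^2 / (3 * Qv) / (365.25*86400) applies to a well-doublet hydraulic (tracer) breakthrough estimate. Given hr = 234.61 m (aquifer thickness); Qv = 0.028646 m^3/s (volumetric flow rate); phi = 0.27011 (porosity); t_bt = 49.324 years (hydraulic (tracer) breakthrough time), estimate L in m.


L = sqrt(t_bt*365.25*86400*3*Qv / (pi*hr*phi))
L = sqrt(49.324*365.25*86400*3*0.028646 / (pi*234.61*0.27011))
L = 819.70 m


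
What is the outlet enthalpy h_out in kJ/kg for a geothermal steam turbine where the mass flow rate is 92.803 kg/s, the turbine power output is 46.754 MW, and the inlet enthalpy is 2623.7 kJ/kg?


h_out = h_in - P * 1000 / mdot
h_out = 2623.7 - 46.754 * 1000 / 92.803
h_out = 2119.9 kJ/kg


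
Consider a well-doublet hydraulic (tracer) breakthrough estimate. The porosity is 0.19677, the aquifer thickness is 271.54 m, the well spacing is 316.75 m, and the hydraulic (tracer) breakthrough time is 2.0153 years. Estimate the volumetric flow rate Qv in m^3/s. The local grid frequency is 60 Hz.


Qv = pi*hr*phi*L^2 / (3*t_bt*365.25*86400)
Qv = pi*271.54*0.19677*316.75^2 / (3*2.0153*365.25*86400)
Qv = 0.088270 m^3/s


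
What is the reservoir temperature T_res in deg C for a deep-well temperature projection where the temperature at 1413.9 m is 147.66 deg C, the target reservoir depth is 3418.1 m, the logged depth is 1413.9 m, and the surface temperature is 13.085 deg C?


Step 1: grad = (T_d1 - T_surf)/d1 * 1000 = (147.66 - 13.085)/1413.9 * 1000 = 95.18000 deg C/km
Step 2: T_res = T_surf + grad*d2/1000 = 13.085 + 95.18000*3418.1/1000 = 338.42 deg C
T_res = 338.42 deg C


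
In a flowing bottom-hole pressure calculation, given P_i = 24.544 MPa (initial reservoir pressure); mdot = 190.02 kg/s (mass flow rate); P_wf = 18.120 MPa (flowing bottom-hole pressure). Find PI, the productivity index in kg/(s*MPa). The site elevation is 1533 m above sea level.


PI = mdot / (P_i - P_wf)
PI = 190.02 / (24.544 - 18.120)
PI = 29.580 kg/(s*MPa)


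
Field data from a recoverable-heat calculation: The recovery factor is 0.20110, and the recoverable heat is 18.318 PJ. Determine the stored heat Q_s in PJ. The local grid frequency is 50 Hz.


Q_s = Q_rec / RF
Q_s = 18.318 / 0.20110
Q_s = 91.089 PJ


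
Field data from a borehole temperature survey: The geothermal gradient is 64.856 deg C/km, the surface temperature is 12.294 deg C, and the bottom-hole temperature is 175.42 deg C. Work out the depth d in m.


d = (T_d - T_surf) / grad * 1000
d = (175.42 - 12.294) / 64.856 * 1000
d = 2515.2 m


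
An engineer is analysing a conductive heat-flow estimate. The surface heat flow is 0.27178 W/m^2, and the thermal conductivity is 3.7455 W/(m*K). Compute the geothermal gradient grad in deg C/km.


grad = q * 1000 / k
grad = 0.27178 * 1000 / 3.7455
grad = 72.562 deg C/km


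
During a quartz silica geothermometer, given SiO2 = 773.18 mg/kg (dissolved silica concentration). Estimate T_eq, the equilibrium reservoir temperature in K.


T_eq = 1309 / (5.19 - log10(SiO2)) - 273.15
T_eq = 1309 / (5.19 - log10(773.18)) - 273.15
T_eq = 295.5553 deg C
Convert to K: 295.5553 + 273.15 = 568.71 K
T_eq = 568.71 K


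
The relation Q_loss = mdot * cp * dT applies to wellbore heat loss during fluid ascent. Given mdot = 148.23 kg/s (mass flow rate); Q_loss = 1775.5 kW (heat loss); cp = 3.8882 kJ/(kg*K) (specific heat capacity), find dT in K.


dT = Q_loss / (mdot * cp)
dT = 1775.5 / (148.23 * 3.8882)
dT = 3.0806 K


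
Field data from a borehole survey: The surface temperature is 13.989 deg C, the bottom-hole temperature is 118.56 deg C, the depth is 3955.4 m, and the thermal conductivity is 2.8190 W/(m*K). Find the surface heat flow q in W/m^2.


Step 1: grad = (T_d - T_surf)/d * 1000 = (118.56 - 13.989)/3955.4 * 1000 = 26.43753 deg C/km
Step 2: q = k * grad / 1000 = 2.819 * 26.43753 / 1000 = 0.074527 W/m^2
q = 0.074527 W/m^2


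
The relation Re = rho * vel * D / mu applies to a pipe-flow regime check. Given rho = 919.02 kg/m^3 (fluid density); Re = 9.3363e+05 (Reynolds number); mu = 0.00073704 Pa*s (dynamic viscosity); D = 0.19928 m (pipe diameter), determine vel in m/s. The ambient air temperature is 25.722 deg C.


vel = Re * mu / (rho * D)
vel = 9.3363e+05 * 0.00073704 / (919.02 * 0.19928)
vel = 3.7573 m/s


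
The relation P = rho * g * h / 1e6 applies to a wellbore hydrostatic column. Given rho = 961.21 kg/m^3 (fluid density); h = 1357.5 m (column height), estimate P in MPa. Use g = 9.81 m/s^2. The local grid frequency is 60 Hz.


P = rho * g * h / 1e6
P = 961.21 * 9.81 * 1357.5 / 1e6
P = 12.801 MPa


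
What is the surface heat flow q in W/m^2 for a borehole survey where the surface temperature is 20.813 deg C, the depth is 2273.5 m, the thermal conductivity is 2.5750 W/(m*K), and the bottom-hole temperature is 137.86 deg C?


Step 1: grad = (T_d - T_surf)/d * 1000 = (137.86 - 20.813)/2273.5 * 1000 = 51.48318 deg C/km
Step 2: q = k * grad / 1000 = 2.575 * 51.48318 / 1000 = 0.13257 W/m^2
q = 0.13257 W/m^2


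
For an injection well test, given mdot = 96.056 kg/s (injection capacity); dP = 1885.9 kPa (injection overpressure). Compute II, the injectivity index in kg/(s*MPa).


II = mdot * 1000 / dP
II = 96.056 * 1000 / 1885.9
II = 50.934 kg/(s*MPa)


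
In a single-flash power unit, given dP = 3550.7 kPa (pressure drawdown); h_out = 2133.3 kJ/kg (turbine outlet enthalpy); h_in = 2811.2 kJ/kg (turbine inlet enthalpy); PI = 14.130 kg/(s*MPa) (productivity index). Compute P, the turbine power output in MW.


Step 1: mdot = PI * dP / 1000 = 14.13 * 3550.7 / 1000 = 50.17139 kg/s
Step 2: P = mdot*(h_in - h_out)/1000 = 50.17139*(2811.2 - 2133.3)/1000 = 34.011 MW
P = 34.011 MW


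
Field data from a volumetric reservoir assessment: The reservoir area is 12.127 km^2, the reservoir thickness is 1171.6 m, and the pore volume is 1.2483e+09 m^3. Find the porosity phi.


phi = Vp / (A * 1e6 * hr)
phi = 1.2483e+09 / (12.127 * 1e6 * 1171.6)
phi = 0.087859


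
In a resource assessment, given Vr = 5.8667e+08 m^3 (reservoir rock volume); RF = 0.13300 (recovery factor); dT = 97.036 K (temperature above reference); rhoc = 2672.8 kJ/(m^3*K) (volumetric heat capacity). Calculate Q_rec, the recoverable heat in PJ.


Step 1: Q_s = Vr*rhoc*dT/1e12 = 5.8667e+08*2672.8*97.036/1e12 = 152.1575 PJ
Step 2: Q_rec = Q_s * RF = 152.1575 * 0.133 = 20.237 PJ
Q_rec = 20.237 PJ


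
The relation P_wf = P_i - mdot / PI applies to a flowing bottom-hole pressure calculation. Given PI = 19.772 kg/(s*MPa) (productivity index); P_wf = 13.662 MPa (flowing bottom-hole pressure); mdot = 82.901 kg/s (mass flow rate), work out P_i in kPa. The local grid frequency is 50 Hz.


P_i = P_wf + mdot / PI
P_i = 13.662 + 82.901 / 19.772
P_i = 17.85485 MPa
Convert: 17.85485 MPa * 1000.0 = 17855 kPa
P_i = 17855 kPa


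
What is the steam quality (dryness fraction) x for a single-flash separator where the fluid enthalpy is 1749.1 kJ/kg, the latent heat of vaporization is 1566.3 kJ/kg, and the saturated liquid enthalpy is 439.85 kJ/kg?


x = (h - hf) / hfg
x = (1749.1 - 439.85) / 1566.3
x = 0.83589


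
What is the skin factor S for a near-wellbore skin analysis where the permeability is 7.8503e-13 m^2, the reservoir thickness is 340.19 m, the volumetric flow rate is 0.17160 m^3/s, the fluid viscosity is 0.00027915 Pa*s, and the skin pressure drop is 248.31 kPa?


S = dP_s * 1000 * 2*pi*k*hr / (q*mu)
S = 248.31 * 1000 * 2*pi*7.8503e-13*340.19 / (0.17160*0.00027915)
S = 8.6982


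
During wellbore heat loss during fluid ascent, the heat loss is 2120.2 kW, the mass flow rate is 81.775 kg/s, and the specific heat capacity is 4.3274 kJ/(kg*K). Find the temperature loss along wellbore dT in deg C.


dT = Q_loss / (mdot * cp)
dT = 2120.2 / (81.775 * 4.3274)
dT = 5.991413 K
Convert (temperature difference, 1 K = 1 deg C): 5.991413 K = 5.991413 deg C
dT = 5.9914 deg C


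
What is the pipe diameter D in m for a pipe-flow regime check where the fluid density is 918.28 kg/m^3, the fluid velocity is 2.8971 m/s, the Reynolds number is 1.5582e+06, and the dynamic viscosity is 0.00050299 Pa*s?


D = Re * mu / (rho * vel)
D = 1.5582e+06 * 0.00050299 / (918.28 * 2.8971)
D = 0.29461 m


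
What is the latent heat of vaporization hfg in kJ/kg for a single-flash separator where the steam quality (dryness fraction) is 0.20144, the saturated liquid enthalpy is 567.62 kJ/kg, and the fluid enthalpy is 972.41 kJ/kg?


hfg = (h - hf) / x
hfg = (972.41 - 567.62) / 0.20144
hfg = 2009.5 kJ/kg


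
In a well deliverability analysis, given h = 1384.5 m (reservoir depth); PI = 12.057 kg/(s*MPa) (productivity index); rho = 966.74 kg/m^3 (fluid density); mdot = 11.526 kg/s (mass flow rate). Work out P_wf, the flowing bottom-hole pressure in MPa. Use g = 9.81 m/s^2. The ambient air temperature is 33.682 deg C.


Step 1: P_i = rho*g*h/1e6 = 966.74*9.81*1384.5/1e6 = 13.13021 MPa
Step 2: P_wf = P_i - mdot/PI = 13.13021 - 11.526/12.057 = 12.174 MPa
P_wf = 12.174 MPa


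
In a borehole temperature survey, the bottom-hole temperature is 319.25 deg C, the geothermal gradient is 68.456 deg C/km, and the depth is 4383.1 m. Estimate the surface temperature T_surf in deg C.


T_surf = T_d - grad * d / 1000
T_surf = 319.25 - 68.456 * 4383.1 / 1000
T_surf = 19.201 deg C


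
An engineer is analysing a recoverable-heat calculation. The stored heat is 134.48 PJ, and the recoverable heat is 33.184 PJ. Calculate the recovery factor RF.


RF = Q_rec / Q_s
RF = 33.184 / 134.48
RF = 0.24676


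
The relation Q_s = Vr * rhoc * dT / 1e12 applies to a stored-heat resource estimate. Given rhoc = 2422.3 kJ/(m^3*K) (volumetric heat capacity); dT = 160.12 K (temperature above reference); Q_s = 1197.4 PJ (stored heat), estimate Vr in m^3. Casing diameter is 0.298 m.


Vr = Q_s * 1e12 / (rhoc * dT)
Vr = 1197.4 * 1e12 / (2422.3 * 160.12)
Vr = 3.0872e+09 m^3


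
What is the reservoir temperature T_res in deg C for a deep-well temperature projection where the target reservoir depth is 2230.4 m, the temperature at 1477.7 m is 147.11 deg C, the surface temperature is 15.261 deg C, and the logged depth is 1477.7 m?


Step 1: grad = (T_d1 - T_surf)/d1 * 1000 = (147.11 - 15.261)/1477.7 * 1000 = 89.22582 deg C/km
Step 2: T_res = T_surf + grad*d2/1000 = 15.261 + 89.22582*2230.4/1000 = 214.27 deg C
T_res = 214.27 deg C


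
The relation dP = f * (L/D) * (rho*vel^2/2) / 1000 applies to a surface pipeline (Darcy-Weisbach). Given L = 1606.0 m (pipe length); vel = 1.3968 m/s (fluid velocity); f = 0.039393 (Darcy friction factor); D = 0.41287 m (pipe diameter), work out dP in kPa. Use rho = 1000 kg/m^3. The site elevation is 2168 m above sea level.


dP = f * (L/D) * (rho*vel^2/2) / 1000
dP = 0.039393 * (1606.0/0.41287) * (1000*1.3968^2/2) / 1000
dP = 149.48 kPa


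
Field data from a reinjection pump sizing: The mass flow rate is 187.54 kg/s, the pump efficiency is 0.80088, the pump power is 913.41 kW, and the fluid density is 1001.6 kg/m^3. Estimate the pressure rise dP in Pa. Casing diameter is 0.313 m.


dP = P_pump * rho * eta / mdot
dP = 913.41 * 1001.6 * 0.80088 / 187.54
dP = 3906.912 kPa
Convert: 3906.912 kPa * 1000.0 = 3.9069e+06 Pa
dP = 3.9069e+06 Pa


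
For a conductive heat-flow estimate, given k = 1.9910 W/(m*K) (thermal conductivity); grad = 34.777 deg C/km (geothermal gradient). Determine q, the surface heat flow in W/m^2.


q = k * grad / 1000
q = 1.9910 * 34.777 / 1000
q = 0.069241 W/m^2


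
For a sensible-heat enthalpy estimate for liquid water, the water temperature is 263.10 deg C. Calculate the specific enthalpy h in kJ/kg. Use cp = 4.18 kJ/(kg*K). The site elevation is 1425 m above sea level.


h = cp * T
h = 4.18 * 263.10
h = 1099.8 kJ/kg


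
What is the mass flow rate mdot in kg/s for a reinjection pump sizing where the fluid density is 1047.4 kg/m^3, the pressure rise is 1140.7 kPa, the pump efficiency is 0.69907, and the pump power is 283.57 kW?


mdot = P_pump * rho * eta / dP
mdot = 283.57 * 1047.4 * 0.69907 / 1140.7
mdot = 182.02 kg/s


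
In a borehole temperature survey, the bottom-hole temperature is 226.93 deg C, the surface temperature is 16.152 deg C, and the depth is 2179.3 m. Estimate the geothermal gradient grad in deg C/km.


grad = (T_d - T_surf) / d * 1000
grad = (226.93 - 16.152) / 2179.3 * 1000
grad = 96.718 deg C/km


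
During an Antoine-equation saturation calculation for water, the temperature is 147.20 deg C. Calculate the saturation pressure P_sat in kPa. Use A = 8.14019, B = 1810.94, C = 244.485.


P_sat = 10^(A - B/(C + T)) / 760 * 0.101325
P_sat = 10^(8.14019 - 1810.94/(244.485 + 147.20)) / 760 * 0.101325
P_sat = 0.4381601 MPa
Convert: 0.4381601 MPa * 1000.0 = 438.16 kPa
P_sat = 438.16 kPa


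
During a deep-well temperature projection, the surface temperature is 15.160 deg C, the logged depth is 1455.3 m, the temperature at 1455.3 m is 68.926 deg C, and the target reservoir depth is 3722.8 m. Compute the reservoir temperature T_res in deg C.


Step 1: grad = (T_d1 - T_surf)/d1 * 1000 = (68.926 - 15.16)/1455.3 * 1000 = 36.94496 deg C/km
Step 2: T_res = T_surf + grad*d2/1000 = 15.16 + 36.94496*3722.8/1000 = 152.70 deg C
T_res = 152.70 deg C


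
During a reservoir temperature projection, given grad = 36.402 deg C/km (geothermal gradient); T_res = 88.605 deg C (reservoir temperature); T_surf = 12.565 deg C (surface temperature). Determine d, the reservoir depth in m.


d = (T_res - T_surf) / grad * 1000
d = (88.605 - 12.565) / 36.402 * 1000
d = 2088.9 m


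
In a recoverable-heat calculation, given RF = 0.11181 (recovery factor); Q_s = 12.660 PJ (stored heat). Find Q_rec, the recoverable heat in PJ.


Q_rec = Q_s * RF
Q_rec = 12.660 * 0.11181
Q_rec = 1.4155 PJ


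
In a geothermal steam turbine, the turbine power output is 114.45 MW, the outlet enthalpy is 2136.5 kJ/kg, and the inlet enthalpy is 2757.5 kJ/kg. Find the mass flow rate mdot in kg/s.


mdot = P * 1000 / (h_in - h_out)
mdot = 114.45 * 1000 / (2757.5 - 2136.5)
mdot = 184.30 kg/s


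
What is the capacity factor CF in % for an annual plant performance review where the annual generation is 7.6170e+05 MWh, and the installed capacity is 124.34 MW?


CF = E_a / (cap * 8760) * 100
CF = 7.6170e+05 / (124.34 * 8760) * 100
CF = 69.931 %


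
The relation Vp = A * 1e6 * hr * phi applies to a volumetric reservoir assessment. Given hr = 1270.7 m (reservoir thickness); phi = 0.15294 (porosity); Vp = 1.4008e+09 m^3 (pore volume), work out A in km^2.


A = Vp / (1e6 * hr * phi)
A = 1.4008e+09 / (1e6 * 1270.7 * 0.15294)
A = 7.2080 km^2


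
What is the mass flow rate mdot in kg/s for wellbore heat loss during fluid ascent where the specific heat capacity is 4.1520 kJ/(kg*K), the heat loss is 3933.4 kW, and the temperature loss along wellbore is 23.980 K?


mdot = Q_loss / (cp * dT)
mdot = 3933.4 / (4.1520 * 23.980)
mdot = 39.506 kg/s


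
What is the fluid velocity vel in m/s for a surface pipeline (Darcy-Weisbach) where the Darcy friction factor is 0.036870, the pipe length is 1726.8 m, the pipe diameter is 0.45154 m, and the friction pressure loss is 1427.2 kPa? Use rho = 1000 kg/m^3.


vel = sqrt(dP*1000*2*D / (f*L*rho))
vel = sqrt(1427.2*1000*2*0.45154 / (0.036870*1726.8*1000))
vel = 4.4993 m/s


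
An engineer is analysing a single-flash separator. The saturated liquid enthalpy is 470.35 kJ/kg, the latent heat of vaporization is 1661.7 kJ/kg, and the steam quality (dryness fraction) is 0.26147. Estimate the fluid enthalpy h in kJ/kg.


h = hf + x * hfg
h = 470.35 + 0.26147 * 1661.7
h = 904.83 kJ/kg


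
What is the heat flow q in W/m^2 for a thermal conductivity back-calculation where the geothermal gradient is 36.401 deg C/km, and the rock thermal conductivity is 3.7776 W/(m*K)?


q = k * grad / 1000
q = 3.7776 * 36.401 / 1000
q = 0.13751 W/m^2


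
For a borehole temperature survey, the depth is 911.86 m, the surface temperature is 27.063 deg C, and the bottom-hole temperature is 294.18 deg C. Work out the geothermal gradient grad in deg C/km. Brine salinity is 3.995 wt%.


grad = (T_d - T_surf) / d * 1000
grad = (294.18 - 27.063) / 911.86 * 1000
grad = 292.94 deg C/km


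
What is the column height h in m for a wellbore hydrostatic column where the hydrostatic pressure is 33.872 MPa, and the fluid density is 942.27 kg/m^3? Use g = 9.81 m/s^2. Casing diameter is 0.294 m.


h = P * 1e6 / (g * rho)
h = 33.872 * 1e6 / (9.81 * 942.27)
h = 3664.3 m


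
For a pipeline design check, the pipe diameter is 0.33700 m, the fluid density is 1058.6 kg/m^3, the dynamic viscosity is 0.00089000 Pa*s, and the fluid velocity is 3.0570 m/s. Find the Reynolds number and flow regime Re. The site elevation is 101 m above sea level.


Step 1: Re = rho*vel*D/mu = 1058.6*3.057*0.337/0.00089 = 1.2254e+06
Step 2: Re = 1.2254e+06 > 4000, so flow is turbulent.
Re = 1.2254e+06 (turbulent)


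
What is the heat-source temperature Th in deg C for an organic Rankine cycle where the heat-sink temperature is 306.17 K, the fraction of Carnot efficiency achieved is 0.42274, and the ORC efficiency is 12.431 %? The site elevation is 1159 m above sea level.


Th = Tc / (1 - (eta_orc/100)/f)
Th = 306.17 / (1 - (12.431/100)/0.42274)
Th = 433.7041 K
Convert to deg C: 433.7041 - 273.15 = 160.55 deg C
Th = 160.55 deg C


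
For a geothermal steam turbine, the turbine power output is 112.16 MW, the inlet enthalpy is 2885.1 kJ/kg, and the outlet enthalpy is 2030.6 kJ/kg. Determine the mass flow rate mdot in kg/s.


mdot = P * 1000 / (h_in - h_out)
mdot = 112.16 * 1000 / (2885.1 - 2030.6)
mdot = 131.26 kg/s


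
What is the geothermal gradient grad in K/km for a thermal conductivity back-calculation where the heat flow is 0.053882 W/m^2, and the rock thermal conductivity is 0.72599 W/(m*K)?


grad = q / k * 1000
grad = 0.053882 / 0.72599 * 1000
grad = 74.21865 deg C/km
Convert: 74.21865 deg C/km * 1.0 = 74.219 K/km
grad = 74.219 K/km


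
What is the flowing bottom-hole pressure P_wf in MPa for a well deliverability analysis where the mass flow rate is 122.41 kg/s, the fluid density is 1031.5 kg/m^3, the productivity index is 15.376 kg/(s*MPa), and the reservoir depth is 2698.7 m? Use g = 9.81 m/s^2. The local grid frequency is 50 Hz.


Step 1: P_i = rho*g*h/1e6 = 1031.5*9.81*2698.7/1e6 = 27.30819 MPa
Step 2: P_wf = P_i - mdot/PI = 27.30819 - 122.41/15.376 = 19.347 MPa
P_wf = 19.347 MPa


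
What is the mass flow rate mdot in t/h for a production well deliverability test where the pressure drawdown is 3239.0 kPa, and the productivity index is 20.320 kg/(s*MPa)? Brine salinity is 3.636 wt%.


mdot = PI * dP / 1000
mdot = 20.320 * 3239.0 / 1000
mdot = 65.81648 kg/s
Convert: 65.81648 kg/s * 3.6 = 236.94 t/h
mdot = 236.94 t/h


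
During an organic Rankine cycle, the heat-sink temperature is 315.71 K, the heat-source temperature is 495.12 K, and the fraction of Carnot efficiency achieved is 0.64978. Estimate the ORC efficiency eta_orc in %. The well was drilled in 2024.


eta_orc = (1 - Tc/Th) * f * 100
eta_orc = (1 - 315.71/495.12) * 0.64978 * 100
eta_orc = 23.545 %


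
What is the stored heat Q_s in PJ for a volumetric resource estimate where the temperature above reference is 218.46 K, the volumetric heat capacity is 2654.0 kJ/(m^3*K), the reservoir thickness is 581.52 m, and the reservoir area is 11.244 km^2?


Step 1: Vr = A*1e6*hr = 11.244*1e6*581.52 = 6.538611e+09 m^3
Step 2: Q_s = Vr*rhoc*dT/1e12 = 6.538611e+09*2654.0*218.46/1e12 = 3791.0 PJ
Q_s = 3791.0 PJ


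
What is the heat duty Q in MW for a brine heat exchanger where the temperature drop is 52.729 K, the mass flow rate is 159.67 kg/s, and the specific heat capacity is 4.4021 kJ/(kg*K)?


Q = mdot * cp * dT / 1000
Q = 159.67 * 4.4021 * 52.729 / 1000
Q = 37.062 MW


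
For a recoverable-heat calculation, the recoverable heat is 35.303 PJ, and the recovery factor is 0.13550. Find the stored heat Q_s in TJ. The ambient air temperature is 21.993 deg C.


Q_s = Q_rec / RF
Q_s = 35.303 / 0.13550
Q_s = 260.5387 PJ
Convert: 260.5387 PJ * 1000.0 = 2.6054e+05 TJ
Q_s = 2.6054e+05 TJ


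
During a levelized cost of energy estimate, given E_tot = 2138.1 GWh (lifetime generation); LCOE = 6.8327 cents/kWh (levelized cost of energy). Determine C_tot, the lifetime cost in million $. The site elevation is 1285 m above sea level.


C_tot = LCOE / 100 * E_tot
C_tot = 6.8327 / 100 * 2138.1
C_tot = 146.09 million $


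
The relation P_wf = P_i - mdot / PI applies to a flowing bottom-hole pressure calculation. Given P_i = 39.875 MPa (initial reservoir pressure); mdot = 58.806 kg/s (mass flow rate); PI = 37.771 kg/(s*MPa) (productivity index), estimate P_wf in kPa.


P_wf = P_i - mdot / PI
P_wf = 39.875 - 58.806 / 37.771
P_wf = 38.31809 MPa
Convert: 38.31809 MPa * 1000.0 = 38318 kPa
P_wf = 38318 kPa


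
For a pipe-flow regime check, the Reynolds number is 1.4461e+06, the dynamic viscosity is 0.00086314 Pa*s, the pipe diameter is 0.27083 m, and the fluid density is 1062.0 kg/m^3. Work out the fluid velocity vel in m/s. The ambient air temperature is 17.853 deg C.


vel = Re * mu / (rho * D)
vel = 1.4461e+06 * 0.00086314 / (1062.0 * 0.27083)
vel = 4.3397 m/s


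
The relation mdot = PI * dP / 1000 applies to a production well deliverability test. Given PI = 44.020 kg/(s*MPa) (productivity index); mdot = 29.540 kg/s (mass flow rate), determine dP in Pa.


dP = mdot * 1000 / PI
dP = 29.540 * 1000 / 44.020
dP = 671.0586 kPa
Convert: 671.0586 kPa * 1000.0 = 6.7106e+05 Pa
dP = 6.7106e+05 Pa
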